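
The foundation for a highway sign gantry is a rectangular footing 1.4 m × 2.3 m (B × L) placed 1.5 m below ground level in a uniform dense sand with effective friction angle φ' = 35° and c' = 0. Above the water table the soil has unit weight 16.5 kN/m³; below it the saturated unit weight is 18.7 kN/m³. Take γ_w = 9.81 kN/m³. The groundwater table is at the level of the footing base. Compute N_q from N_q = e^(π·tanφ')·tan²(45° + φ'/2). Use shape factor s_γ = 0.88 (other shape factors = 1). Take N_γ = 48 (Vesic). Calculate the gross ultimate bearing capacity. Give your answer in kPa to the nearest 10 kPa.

tan35° = 0.7002, so N_q = e^(π×0.7002)·tan²(62.5°) = 9.023 × 3.69 = 33.3.
q = γ·D_f = 16.5 × 1.5 = 24.75 kPa.
For the ½γBN_γ term take γ' = 18.7 − 9.81 = 8.89 kN/m³ (soil below base is submerged).
q·N_q = 24.75 × 33.296 = 824.08 kPa
0.5·γ·B·N_γ·s_γ = 0.5 × 8.89 × 1.4 × 48 × 0.88 = 262.86 kPa
q_ult = 824.08 + 262.86 = 1086.9 kPa.

q_ult ≈ 1090 kPa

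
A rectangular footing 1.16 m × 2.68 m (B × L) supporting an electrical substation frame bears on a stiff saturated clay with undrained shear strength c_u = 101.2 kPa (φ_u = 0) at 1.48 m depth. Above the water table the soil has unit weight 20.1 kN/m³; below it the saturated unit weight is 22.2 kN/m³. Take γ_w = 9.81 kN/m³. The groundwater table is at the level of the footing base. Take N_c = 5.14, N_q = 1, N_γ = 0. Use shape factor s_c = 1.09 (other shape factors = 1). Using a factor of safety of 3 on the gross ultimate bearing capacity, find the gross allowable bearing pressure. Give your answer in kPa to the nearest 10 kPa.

Overburden at base level: q = 20.1 × 1.48 = 29.748 kPa.
Cohesion term c·N_c·s_c = 101.2 × 5.14 × 1.09 = 566.98 kPa; surcharge term q·N_q = 29.748 × 1 = 29.748 kPa.
q_ult = 566.98 + 29.748 = 596.73 kPa.
q_all = 596.73 / 3 = 198.91 kPa.

q_all ≈ 200 kPa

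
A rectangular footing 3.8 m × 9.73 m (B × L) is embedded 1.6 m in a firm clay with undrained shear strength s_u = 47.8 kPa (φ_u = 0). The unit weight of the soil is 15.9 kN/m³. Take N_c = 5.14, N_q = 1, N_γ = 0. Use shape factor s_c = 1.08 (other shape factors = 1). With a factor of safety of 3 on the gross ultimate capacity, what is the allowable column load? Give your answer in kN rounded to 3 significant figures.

Effective surcharge at the founding depth q = γ·D_f = 15.9 × 1.6 = 25.44 kPa.
q_ult = c·N_c·s_c + q·N_q
     = 47.8 × 5.14 × 1.08 + 25.44 × 1
     = 265.35 + 25.44 = 290.79 kPa.
Gross allowable pressure q_all = 290.79 / 3 = 96.929 kPa.
Footing area = 36.974 m², so allowable column load = 96.929 × 36.974 = 3583.9 kN.

P_all ≈ 3580 kN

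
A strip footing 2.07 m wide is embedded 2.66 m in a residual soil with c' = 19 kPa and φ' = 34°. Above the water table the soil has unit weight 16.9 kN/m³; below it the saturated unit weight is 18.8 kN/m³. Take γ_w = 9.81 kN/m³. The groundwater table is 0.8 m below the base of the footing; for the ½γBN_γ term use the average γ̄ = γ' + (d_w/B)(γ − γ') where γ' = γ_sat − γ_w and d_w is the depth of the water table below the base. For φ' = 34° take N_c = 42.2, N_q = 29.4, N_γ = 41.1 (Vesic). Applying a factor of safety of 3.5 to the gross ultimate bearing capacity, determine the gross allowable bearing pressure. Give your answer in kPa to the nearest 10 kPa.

q = γ·D_f = 16.9 × 2.66 = 44.954 kPa.
γ' = 8.99 kN/m³; averaging over the depth B below the base, γ̄ = γ' + (d_w/B)(γ − γ') = 12.047 kN/m³.
c·N_c = 19 × 42.2 = 801.8 kPa
q·N_q = 44.954 × 29.4 = 1321.6 kPa
0.5·γ·B·N_γ = 0.5 × 12.047 × 2.07 × 41.1 = 512.46 kPa
q_ult = 801.8 + 1321.6 + 512.46 = 2635.9 kPa.
q_all = q_ult / FS = 2635.9 / 3.5 = 753.12 kPa.

q_all ≈ 750 kPa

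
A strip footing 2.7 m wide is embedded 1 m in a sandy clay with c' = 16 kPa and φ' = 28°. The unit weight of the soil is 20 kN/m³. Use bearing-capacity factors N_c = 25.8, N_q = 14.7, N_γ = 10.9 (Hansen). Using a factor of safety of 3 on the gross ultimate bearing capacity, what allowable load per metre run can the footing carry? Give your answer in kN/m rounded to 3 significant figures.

≈ 901 kN/m

Effective surcharge at the founding depth q = γ·D_f = 20 × 1 = 20 kPa.
q_ult = c·N_c + q·N_q + 0.5·γ·B·N_γ
     = 16 × 25.8 + 20 × 14.7 + 0.5 × 20 × 2.7 × 10.9
     = 412.8 + 294 + 294.3 = 1001.1 kPa.
Gross allowable pressure q_all = 1001.1 / 3 = 333.7 kPa.
Allowable wall load = q_all × B = 333.7 × 2.7 = 900.99 kN per metre run.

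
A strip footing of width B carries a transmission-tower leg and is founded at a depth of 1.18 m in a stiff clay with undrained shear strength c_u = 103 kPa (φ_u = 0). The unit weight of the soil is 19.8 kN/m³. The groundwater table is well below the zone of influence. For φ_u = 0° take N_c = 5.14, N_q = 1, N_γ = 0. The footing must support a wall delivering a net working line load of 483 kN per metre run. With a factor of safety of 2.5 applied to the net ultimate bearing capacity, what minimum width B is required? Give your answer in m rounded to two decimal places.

Overburden at base level: q = 19.8 × 1.18 = 23.364 kPa.
Cohesion term c·N_c = 103 × 5.14 = 529.42 kPa; surcharge term q·N_q = 23.364 × 1 = 23.364 kPa.
q_ult = 529.42 + 23.364 = 552.78 kPa.
For φ = 0 the ½γBN_γ term vanishes, so q_ult is independent of B. q_net = 552.78 − 23.364 = 529.42 kPa; q_all(net) = 529.42/2.5 = 211.77 kPa.
Required width B = w / q_all(net) = 483 / 211.77 = 2.281 m.

B = 2.28 m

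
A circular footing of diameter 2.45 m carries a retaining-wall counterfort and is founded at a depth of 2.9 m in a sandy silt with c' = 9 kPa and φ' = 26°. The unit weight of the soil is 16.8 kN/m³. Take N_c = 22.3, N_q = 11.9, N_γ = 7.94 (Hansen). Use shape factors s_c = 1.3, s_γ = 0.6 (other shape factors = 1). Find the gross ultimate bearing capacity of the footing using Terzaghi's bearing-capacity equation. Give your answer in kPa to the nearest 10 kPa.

q_ult ≈ 940 kPa

q = γ·D_f = 16.8 × 2.9 = 48.72 kPa.
c·N_c·s_c = 9 × 22.3 × 1.3 = 260.91 kPa
q·N_q = 48.72 × 11.9 = 579.77 kPa
0.5·γ·B·N_γ·s_γ = 0.5 × 16.8 × 2.45 × 7.94 × 0.6 = 98.043 kPa
q_ult = 260.91 + 579.77 + 98.043 = 938.72 kPa.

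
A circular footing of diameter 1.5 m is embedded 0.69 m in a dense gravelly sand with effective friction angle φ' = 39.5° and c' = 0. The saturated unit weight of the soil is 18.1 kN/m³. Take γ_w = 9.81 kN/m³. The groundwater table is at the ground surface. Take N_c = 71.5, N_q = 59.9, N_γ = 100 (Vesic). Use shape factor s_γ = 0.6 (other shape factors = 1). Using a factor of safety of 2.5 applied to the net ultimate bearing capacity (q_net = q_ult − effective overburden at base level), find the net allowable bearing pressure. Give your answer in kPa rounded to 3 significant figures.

q_all(net) ≈ 284 kPa

γ' = 18.1 − 9.81 = 8.29 kN/m³ (submerged throughout). q = 8.29 × 0.69 = 5.7201 kPa; the same γ' applies in the ½γBN_γ term.
q·N_q = 5.7201 × 59.9 = 342.63 kPa
0.5·γ·B·N_γ·s_γ = 0.5 × 8.29 × 1.5 × 100 × 0.6 = 373.05 kPa
q_ult = 342.63 + 373.05 = 715.68 kPa.
Net ultimate: q_net = 715.68 − 5.7201 = 709.96 kPa.
q_all(net) = 709.96 / 2.5 = 283.99 kPa.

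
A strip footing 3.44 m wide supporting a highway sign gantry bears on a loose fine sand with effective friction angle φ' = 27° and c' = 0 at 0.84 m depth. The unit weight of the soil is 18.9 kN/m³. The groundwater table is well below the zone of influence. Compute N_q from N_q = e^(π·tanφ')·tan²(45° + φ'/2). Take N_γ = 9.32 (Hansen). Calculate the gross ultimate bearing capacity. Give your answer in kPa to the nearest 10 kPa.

tan27° = 0.5095, so N_q = e^(π×0.5095)·tan²(58.5°) = 4.957 × 2.663 = 13.2.
Effective surcharge at the founding depth q = γ·D_f = 18.9 × 0.84 = 15.876 kPa.
q_ult = q·N_q + 0.5·γ·B·N_γ
     = 15.876 × 13.199 + 0.5 × 18.9 × 3.44 × 9.32
     = 209.55 + 302.97 = 512.52 kPa.

q_ult ≈ 510 kPa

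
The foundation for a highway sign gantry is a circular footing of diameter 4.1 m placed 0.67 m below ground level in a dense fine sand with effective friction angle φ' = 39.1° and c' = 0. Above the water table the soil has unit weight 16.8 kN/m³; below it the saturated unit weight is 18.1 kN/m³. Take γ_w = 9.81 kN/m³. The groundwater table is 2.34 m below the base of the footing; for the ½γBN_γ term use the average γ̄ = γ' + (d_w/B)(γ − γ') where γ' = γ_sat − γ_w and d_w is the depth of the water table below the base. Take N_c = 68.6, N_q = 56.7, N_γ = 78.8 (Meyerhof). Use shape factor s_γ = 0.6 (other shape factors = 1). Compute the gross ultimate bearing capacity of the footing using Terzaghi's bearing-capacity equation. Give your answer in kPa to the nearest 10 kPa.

q_ult ≈ 1910 kPa

q = γ·D_f = 16.8 × 0.67 = 11.256 kPa.
γ' = 8.29 kN/m³; averaging over the depth B below the base, γ̄ = γ' + (d_w/B)(γ − γ') = 13.147 kN/m³.
q·N_q = 11.256 × 56.7 = 638.22 kPa
0.5·γ·B·N_γ·s_γ = 0.5 × 13.147 × 4.1 × 78.8 × 0.6 = 1274.3 kPa
q_ult = 638.22 + 1274.3 = 1912.5 kPa.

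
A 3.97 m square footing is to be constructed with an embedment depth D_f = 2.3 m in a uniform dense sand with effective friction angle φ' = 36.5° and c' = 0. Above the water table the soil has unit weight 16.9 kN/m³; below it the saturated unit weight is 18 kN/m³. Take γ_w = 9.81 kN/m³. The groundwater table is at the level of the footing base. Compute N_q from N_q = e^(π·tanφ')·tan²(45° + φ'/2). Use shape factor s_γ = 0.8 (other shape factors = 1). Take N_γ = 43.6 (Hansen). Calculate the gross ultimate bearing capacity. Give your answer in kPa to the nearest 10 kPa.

q_ult ≈ 2130 kPa

tan36.5° = 0.74, so N_q = e^(π×0.74)·tan²(63.25°) = 10.223 × 3.936 = 40.24.
Effective surcharge at the founding depth q = γ·D_f = 16.9 × 2.3 = 38.87 kPa.
The water table coincides with the base, so in the self-weight term γ → γ' = 8.19 kN/m³.
q_ult = q·N_q + 0.5·γ·B·N_γ·s_γ
     = 38.87 × 40.24 + 0.5 × 8.19 × 3.97 × 43.6 × 0.8
     = 1564.1 + 567.05 = 2131.2 kPa.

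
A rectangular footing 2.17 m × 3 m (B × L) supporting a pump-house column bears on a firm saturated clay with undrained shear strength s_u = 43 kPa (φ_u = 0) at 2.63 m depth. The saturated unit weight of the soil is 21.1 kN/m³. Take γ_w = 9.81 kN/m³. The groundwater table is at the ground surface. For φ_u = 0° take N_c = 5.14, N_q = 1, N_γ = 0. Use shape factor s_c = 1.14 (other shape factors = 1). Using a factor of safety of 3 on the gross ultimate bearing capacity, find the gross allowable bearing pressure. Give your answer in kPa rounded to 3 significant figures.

With the water table at the surface the whole profile is submerged: γ' = 21.1 − 9.81 = 11.29 kN/m³, so q = γ'·D_f = 29.693 kPa.
q_ult = c·N_c·s_c + q·N_q
     = 43 × 5.14 × 1.14 + 29.693 × 1
     = 251.96 + 29.693 = 281.66 kPa.
q_all = 281.66 / 3 = 93.885 kPa.

q_all ≈ 93.9 kPa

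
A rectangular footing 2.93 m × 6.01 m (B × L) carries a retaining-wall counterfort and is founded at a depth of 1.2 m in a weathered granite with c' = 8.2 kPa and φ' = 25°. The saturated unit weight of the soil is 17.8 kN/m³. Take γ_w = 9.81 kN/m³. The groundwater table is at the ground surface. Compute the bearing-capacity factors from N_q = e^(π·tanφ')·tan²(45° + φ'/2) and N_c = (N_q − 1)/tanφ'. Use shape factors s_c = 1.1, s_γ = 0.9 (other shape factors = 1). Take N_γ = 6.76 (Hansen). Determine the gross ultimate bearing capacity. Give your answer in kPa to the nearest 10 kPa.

tan25° = 0.4663, so N_q = e^(π×0.4663)·tan²(57.5°) = 4.327 × 2.464 = 10.66.
N_c = (10.66 − 1)/tan25° = 20.72.
γ' = 17.8 − 9.81 = 7.99 kN/m³ (submerged throughout). q = 7.99 × 1.2 = 9.588 kPa; the same γ' applies in the ½γBN_γ term.
c·N_c·s_c = 8.2 × 20.721 × 1.1 = 186.9 kPa
q·N_q = 9.588 × 10.662 = 102.23 kPa
0.5·γ·B·N_γ·s_γ = 0.5 × 7.99 × 2.93 × 6.76 × 0.9 = 71.215 kPa
q_ult = 186.9 + 102.23 + 71.215 = 360.34 kPa.

q_ult ≈ 360 kPa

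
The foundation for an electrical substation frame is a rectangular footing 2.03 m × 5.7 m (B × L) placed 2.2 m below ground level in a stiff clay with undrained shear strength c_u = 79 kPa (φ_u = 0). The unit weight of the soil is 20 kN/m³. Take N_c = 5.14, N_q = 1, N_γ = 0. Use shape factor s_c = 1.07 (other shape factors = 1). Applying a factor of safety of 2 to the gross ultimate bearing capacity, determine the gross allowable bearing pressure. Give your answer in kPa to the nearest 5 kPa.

q = γ·D_f = 20 × 2.2 = 44 kPa.
c·N_c·s_c = 79 × 5.14 × 1.07 = 434.48 kPa
q·N_q = 44 × 1 = 44 kPa
q_ult = 434.48 + 44 = 478.48 kPa.
q_all = q_ult / FS = 478.48 / 2 = 239.24 kPa.

q_all ≈ 240 kPa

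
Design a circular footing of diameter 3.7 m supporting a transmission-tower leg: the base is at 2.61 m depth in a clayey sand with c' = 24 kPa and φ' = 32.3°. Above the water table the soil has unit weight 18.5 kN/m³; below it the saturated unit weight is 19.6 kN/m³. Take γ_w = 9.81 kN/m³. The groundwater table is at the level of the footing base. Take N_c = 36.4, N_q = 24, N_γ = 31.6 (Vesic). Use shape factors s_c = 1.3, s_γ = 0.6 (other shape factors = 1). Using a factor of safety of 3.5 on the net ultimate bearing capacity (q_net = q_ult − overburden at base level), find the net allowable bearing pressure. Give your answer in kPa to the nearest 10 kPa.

Overburden at base level: q = 18.5 × 2.61 = 48.285 kPa.
Below the base the soil is submerged, so the ½γBN_γ term uses γ' = 19.6 − 9.81 = 9.79 kN/m³.
Cohesion term c·N_c·s_c = 24 × 36.4 × 1.3 = 1135.7 kPa; surcharge term q·N_q = 48.285 × 24 = 1158.8 kPa; self-weight term 0.5·γ·B·N_γ·s_γ = 0.5 × 9.79 × 3.7 × 31.6 × 0.6 = 343.39 kPa.
q_ult = 1135.7 + 1158.8 + 343.39 = 2637.9 kPa.
q_net = 2637.9 − 48.285 = 2589.6 kPa.
q_all(net) = 2589.6 / 3.5 = 739.89 kPa.

q_all(net) ≈ 740 kPa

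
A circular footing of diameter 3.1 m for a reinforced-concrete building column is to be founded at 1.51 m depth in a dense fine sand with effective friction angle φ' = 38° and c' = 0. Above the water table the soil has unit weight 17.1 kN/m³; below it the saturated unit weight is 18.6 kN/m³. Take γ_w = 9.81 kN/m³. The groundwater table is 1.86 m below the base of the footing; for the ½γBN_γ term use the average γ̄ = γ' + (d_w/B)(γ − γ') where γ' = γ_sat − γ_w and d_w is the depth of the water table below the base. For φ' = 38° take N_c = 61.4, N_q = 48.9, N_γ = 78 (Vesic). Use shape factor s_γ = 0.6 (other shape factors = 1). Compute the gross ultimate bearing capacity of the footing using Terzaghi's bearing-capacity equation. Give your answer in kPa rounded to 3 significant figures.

Overburden at base level: q = 17.1 × 1.51 = 25.821 kPa.
The water table is 1.86 m below the base (< B = 3.1 m), so the ½γBN_γ term uses γ̄ = γ' + (d_w/B)(γ − γ') = 8.79 + (1.86/3.1)(17.1 − 8.79) = 13.776 kN/m³.
Surcharge term q·N_q = 25.821 × 48.9 = 1262.6 kPa; self-weight term 0.5·γ·B·N_γ·s_γ = 0.5 × 13.776 × 3.1 × 78 × 0.6 = 999.31 kPa.
q_ult = 1262.6 + 999.31 = 2262 kPa.

q_ult ≈ 2260 kPa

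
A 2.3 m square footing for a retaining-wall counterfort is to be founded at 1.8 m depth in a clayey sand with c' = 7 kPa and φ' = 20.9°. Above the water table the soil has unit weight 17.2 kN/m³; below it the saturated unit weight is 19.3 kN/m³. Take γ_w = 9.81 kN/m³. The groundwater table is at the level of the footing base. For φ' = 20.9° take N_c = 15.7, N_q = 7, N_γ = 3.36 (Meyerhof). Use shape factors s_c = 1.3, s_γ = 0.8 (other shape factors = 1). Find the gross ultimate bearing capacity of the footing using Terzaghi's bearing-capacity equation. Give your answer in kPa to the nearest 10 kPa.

q_ult ≈ 390 kPa

Effective surcharge at the founding depth q = γ·D_f = 17.2 × 1.8 = 30.96 kPa.
The water table coincides with the base, so in the self-weight term γ → γ' = 9.49 kN/m³.
q_ult = c·N_c·s_c + q·N_q + 0.5·γ·B·N_γ·s_γ
     = 7 × 15.7 × 1.3 + 30.96 × 7 + 0.5 × 9.49 × 2.3 × 3.36 × 0.8
     = 142.87 + 216.72 + 29.335 = 388.93 kPa.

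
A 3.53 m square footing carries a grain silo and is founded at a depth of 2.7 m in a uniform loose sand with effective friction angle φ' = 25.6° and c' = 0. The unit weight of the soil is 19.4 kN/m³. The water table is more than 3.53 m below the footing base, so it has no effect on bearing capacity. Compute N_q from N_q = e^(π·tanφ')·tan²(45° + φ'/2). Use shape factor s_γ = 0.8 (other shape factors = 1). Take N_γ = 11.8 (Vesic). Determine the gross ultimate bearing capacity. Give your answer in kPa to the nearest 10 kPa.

q_ult ≈ 920 kPa

tan25.6° = 0.4791, so N_q = e^(π×0.4791)·tan²(57.8°) = 4.505 × 2.522 = 11.36.
Overburden at base level: q = 19.4 × 2.7 = 52.38 kPa.
Surcharge term q·N_q = 52.38 × 11.36 = 595.05 kPa; self-weight term 0.5·γ·B·N_γ·s_γ = 0.5 × 19.4 × 3.53 × 11.8 × 0.8 = 323.24 kPa.
q_ult = 595.05 + 323.24 = 918.28 kPa.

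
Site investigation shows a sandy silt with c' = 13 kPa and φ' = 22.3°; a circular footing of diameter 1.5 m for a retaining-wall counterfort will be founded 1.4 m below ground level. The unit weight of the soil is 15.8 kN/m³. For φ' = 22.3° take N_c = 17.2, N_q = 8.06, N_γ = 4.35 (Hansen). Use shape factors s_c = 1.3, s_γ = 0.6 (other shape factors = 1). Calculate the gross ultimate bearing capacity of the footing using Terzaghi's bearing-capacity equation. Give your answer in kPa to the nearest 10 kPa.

q = γ·D_f = 15.8 × 1.4 = 22.12 kPa.
c·N_c·s_c = 13 × 17.2 × 1.3 = 290.68 kPa
q·N_q = 22.12 × 8.06 = 178.29 kPa
0.5·γ·B·N_γ·s_γ = 0.5 × 15.8 × 1.5 × 4.35 × 0.6 = 30.928 kPa
q_ult = 290.68 + 178.29 + 30.928 = 499.9 kPa.

q_ult ≈ 500 kPa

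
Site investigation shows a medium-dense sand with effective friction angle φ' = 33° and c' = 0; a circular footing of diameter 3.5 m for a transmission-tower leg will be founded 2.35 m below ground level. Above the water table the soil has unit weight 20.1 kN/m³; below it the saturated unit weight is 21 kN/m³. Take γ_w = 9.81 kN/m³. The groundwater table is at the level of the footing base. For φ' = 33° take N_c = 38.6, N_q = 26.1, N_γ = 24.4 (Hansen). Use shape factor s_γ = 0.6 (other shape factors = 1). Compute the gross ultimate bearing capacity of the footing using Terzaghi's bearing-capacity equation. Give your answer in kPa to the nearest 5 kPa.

q_ult ≈ 1520 kPa

Overburden at base level: q = 20.1 × 2.35 = 47.235 kPa.
Below the base the soil is submerged, so the ½γBN_γ term uses γ' = 21 − 9.81 = 11.19 kN/m³.
Surcharge term q·N_q = 47.235 × 26.1 = 1232.8 kPa; self-weight term 0.5·γ·B·N_γ·s_γ = 0.5 × 11.19 × 3.5 × 24.4 × 0.6 = 286.69 kPa.
q_ult = 1232.8 + 286.69 = 1519.5 kPa.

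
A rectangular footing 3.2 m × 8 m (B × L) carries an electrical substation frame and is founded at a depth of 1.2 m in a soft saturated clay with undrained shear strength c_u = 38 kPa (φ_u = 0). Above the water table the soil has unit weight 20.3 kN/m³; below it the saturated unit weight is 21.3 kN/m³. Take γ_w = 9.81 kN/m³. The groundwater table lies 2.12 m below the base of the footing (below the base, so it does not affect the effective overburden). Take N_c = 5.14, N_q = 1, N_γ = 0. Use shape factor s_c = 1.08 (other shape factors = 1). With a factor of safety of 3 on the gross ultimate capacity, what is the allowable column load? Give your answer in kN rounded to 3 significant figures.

q = γ·D_f = 20.3 × 1.2 = 24.36 kPa.
c·N_c·s_c = 38 × 5.14 × 1.08 = 210.95 kPa
q·N_q = 24.36 × 1 = 24.36 kPa
q_ult = 210.95 + 24.36 = 235.31 kPa.
Gross allowable pressure q_all = 235.31 / 3 = 78.435 kPa.
Footing area = 25.6 m², so allowable column load = 78.435 × 25.6 = 2007.9 kN.

P_all ≈ 2010 kN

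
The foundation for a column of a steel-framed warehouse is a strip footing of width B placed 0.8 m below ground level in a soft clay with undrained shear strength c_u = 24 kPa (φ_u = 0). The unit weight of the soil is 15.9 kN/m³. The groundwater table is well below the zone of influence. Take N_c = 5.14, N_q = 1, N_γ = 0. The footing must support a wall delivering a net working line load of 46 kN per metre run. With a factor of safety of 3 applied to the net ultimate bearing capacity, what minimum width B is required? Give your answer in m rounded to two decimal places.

B = 1.12 m

Effective surcharge at the founding depth q = γ·D_f = 15.9 × 0.8 = 12.72 kPa.
q_ult = c·N_c + q·N_q
     = 24 × 5.14 + 12.72 × 1
     = 123.36 + 12.72 = 136.08 kPa.
For φ = 0 the ½γBN_γ term vanishes, so q_ult is independent of B. q_net = 136.08 − 12.72 = 123.36 kPa; q_all(net) = 123.36/3 = 41.12 kPa.
Required width B = w / q_all(net) = 46 / 41.12 = 1.119 m.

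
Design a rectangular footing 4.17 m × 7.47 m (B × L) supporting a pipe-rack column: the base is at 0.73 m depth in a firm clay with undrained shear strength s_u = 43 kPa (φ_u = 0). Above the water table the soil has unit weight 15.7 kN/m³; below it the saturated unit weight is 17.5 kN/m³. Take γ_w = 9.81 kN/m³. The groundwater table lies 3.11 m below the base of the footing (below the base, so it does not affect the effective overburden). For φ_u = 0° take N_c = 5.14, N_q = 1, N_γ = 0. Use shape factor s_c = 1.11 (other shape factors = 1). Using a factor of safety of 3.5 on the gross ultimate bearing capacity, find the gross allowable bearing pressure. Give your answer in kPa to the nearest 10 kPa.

q = γ·D_f = 15.7 × 0.73 = 11.461 kPa.
c·N_c·s_c = 43 × 5.14 × 1.11 = 245.33 kPa
q·N_q = 11.461 × 1 = 11.461 kPa
q_ult = 245.33 + 11.461 = 256.79 kPa.
q_all = 256.79 / 3.5 = 73.369 kPa.

q_all ≈ 70 kPa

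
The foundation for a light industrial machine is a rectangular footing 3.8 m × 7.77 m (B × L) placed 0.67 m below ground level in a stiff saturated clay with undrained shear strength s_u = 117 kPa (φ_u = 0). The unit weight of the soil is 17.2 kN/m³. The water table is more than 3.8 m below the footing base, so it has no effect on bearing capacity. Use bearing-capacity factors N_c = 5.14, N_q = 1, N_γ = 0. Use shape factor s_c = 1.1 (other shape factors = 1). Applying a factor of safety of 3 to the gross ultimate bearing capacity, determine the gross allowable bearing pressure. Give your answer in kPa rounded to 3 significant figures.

q = γ·D_f = 17.2 × 0.67 = 11.524 kPa.
c·N_c·s_c = 117 × 5.14 × 1.1 = 661.52 kPa
q·N_q = 11.524 × 1 = 11.524 kPa
q_ult = 661.52 + 11.524 = 673.04 kPa.
q_all = q_ult / FS = 673.04 / 3 = 224.35 kPa.

q_all ≈ 224 kPa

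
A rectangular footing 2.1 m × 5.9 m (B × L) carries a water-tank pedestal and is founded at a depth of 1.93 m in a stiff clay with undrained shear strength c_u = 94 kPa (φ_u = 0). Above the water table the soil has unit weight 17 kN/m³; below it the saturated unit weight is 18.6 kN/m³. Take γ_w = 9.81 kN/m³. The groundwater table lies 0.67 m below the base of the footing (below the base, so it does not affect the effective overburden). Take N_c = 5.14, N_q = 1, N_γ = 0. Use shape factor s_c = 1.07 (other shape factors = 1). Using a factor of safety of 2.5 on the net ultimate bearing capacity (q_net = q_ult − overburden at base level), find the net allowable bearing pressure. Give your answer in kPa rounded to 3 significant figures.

Effective surcharge at the founding depth q = γ·D_f = 17 × 1.93 = 32.81 kPa.
q_ult = c·N_c·s_c + q·N_q
     = 94 × 5.14 × 1.07 + 32.81 × 1
     = 516.98 + 32.81 = 549.79 kPa.
q_net = 549.79 − 32.81 = 516.98 kPa.
q_all(net) = 516.98 / 2.5 = 206.79 kPa.

q_all(net) ≈ 207 kPa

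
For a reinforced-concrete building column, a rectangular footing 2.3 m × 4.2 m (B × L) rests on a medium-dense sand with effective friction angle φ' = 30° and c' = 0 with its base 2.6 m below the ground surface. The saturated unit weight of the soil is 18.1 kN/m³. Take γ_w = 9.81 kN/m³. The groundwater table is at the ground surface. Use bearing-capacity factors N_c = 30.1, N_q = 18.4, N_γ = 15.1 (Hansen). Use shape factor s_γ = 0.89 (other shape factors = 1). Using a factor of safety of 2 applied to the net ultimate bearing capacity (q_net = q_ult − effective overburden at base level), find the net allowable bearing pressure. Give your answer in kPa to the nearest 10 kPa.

q_all(net) ≈ 250 kPa

γ' = 18.1 − 9.81 = 8.29 kN/m³ (submerged throughout). q = 8.29 × 2.6 = 21.554 kPa; the same γ' applies in the ½γBN_γ term.
q·N_q = 21.554 × 18.4 = 396.59 kPa
0.5·γ·B·N_γ·s_γ = 0.5 × 8.29 × 2.3 × 15.1 × 0.89 = 128.12 kPa
q_ult = 396.59 + 128.12 = 524.71 kPa.
Net ultimate: q_net = 524.71 − 21.554 = 503.16 kPa.
q_all(net) = 503.16 / 2 = 251.58 kPa.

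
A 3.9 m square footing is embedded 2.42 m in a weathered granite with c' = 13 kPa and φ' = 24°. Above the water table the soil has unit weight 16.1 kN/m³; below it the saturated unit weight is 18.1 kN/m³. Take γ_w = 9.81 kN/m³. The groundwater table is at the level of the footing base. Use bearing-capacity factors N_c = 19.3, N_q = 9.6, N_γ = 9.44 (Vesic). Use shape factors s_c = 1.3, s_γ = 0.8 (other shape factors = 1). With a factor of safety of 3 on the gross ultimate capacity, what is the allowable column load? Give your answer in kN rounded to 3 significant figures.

P_all ≈ 4170 kN

Overburden at base level: q = 16.1 × 2.42 = 38.962 kPa.
Below the base the soil is submerged, so the ½γBN_γ term uses γ' = 18.1 − 9.81 = 8.29 kN/m³.
Cohesion term c·N_c·s_c = 13 × 19.3 × 1.3 = 326.17 kPa; surcharge term q·N_q = 38.962 × 9.6 = 374.04 kPa; self-weight term 0.5·γ·B·N_γ·s_γ = 0.5 × 8.29 × 3.9 × 9.44 × 0.8 = 122.08 kPa.
q_ult = 326.17 + 374.04 + 122.08 = 822.29 kPa.
Gross allowable pressure q_all = 822.29 / 3 = 274.1 kPa.
Footing area = 15.21 m², so allowable column load = 274.1 × 15.21 = 4169 kN.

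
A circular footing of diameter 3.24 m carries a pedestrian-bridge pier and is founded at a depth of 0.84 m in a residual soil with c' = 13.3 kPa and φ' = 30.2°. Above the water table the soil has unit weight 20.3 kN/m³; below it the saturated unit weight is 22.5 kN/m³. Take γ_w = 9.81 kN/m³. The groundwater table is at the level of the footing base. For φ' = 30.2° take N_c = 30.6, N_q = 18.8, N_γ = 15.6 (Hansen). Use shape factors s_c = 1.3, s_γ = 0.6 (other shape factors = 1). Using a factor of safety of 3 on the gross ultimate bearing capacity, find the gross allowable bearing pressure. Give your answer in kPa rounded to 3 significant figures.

q_all ≈ 347 kPa

q = γ·D_f = 20.3 × 0.84 = 17.052 kPa.
For the ½γBN_γ term take γ' = 22.5 − 9.81 = 12.69 kN/m³ (soil below base is submerged).
c·N_c·s_c = 13.3 × 30.6 × 1.3 = 529.07 kPa
q·N_q = 17.052 × 18.8 = 320.58 kPa
0.5·γ·B·N_γ·s_γ = 0.5 × 12.69 × 3.24 × 15.6 × 0.6 = 192.42 kPa
q_ult = 529.07 + 320.58 + 192.42 = 1042.1 kPa.
q_all = 1042.1 / 3 = 347.36 kPa.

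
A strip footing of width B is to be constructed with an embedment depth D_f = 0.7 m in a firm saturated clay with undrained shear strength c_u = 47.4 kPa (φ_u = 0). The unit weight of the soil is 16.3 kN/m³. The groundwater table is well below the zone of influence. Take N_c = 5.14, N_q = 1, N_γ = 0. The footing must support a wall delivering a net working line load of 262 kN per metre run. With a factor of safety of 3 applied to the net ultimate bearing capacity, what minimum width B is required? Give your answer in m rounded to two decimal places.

B = 3.23 m

Overburden at base level: q = 16.3 × 0.7 = 11.41 kPa.
Cohesion term c·N_c = 47.4 × 5.14 = 243.64 kPa; surcharge term q·N_q = 11.41 × 1 = 11.41 kPa.
q_ult = 243.64 + 11.41 = 255.05 kPa.
For φ = 0 the ½γBN_γ term vanishes, so q_ult is independent of B. q_net = 255.05 − 11.41 = 243.64 kPa; q_all(net) = 243.64/3 = 81.212 kPa.
Required width B = w / q_all(net) = 262 / 81.212 = 3.226 m.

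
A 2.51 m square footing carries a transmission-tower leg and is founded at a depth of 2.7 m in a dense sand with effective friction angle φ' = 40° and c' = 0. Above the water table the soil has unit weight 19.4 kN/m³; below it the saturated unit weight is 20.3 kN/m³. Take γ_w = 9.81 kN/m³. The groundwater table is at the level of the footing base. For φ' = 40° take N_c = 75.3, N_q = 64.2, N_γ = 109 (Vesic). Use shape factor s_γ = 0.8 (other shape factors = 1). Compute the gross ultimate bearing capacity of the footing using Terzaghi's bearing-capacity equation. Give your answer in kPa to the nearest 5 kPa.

q_ult ≈ 4510 kPa

Overburden at base level: q = 19.4 × 2.7 = 52.38 kPa.
Below the base the soil is submerged, so the ½γBN_γ term uses γ' = 20.3 − 9.81 = 10.49 kN/m³.
Surcharge term q·N_q = 52.38 × 64.2 = 3362.8 kPa; self-weight term 0.5·γ·B·N_γ·s_γ = 0.5 × 10.49 × 2.51 × 109 × 0.8 = 1148 kPa.
q_ult = 3362.8 + 1148 = 4510.8 kPa.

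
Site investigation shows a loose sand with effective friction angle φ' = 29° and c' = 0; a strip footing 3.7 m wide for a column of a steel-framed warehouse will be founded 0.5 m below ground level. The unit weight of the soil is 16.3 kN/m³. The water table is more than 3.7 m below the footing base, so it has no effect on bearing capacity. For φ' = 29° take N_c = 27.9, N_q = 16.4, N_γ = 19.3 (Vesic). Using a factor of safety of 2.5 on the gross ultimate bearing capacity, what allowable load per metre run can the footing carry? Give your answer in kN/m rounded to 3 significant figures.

Overburden at base level: q = 16.3 × 0.5 = 8.15 kPa.
Surcharge term q·N_q = 8.15 × 16.4 = 133.66 kPa; self-weight term 0.5·γ·B·N_γ = 0.5 × 16.3 × 3.7 × 19.3 = 581.99 kPa.
q_ult = 133.66 + 581.99 = 715.65 kPa.
Gross allowable pressure q_all = 715.65 / 2.5 = 286.26 kPa.
Allowable wall load = q_all × B = 286.26 × 3.7 = 1059.2 kN per metre run.

≈ 1060 kN/m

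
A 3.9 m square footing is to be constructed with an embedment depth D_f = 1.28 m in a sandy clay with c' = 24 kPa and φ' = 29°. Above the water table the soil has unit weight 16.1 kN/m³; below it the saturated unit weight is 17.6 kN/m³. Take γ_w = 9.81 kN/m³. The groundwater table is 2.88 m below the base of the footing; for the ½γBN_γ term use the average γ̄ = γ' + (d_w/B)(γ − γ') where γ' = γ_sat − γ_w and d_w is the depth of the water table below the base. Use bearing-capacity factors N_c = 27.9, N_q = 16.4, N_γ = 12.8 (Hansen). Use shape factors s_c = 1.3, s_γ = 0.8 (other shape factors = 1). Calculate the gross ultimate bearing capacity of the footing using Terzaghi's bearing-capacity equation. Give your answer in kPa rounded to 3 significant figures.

Overburden at base level: q = 16.1 × 1.28 = 20.608 kPa.
The water table is 2.88 m below the base (< B = 3.9 m), so the ½γBN_γ term uses γ̄ = γ' + (d_w/B)(γ − γ') = 7.79 + (2.88/3.9)(16.1 − 7.79) = 13.927 kN/m³.
Cohesion term c·N_c·s_c = 24 × 27.9 × 1.3 = 870.48 kPa; surcharge term q·N_q = 20.608 × 16.4 = 337.97 kPa; self-weight term 0.5·γ·B·N_γ·s_γ = 0.5 × 13.927 × 3.9 × 12.8 × 0.8 = 278.09 kPa.
q_ult = 870.48 + 337.97 + 278.09 = 1486.5 kPa.

q_ult ≈ 1490 kPa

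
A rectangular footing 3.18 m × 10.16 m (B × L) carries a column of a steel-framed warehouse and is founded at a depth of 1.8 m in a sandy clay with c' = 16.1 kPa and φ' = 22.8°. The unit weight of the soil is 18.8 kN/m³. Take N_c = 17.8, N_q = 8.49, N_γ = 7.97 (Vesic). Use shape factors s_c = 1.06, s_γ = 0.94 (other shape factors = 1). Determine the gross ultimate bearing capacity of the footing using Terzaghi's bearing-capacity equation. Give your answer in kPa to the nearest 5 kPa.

q_ult ≈ 815 kPa

Effective surcharge at the founding depth q = γ·D_f = 18.8 × 1.8 = 33.84 kPa.
q_ult = c·N_c·s_c + q·N_q + 0.5·γ·B·N_γ·s_γ
     = 16.1 × 17.8 × 1.06 + 33.84 × 8.49 + 0.5 × 18.8 × 3.18 × 7.97 × 0.94
     = 303.77 + 287.3 + 223.94 = 815.02 kPa.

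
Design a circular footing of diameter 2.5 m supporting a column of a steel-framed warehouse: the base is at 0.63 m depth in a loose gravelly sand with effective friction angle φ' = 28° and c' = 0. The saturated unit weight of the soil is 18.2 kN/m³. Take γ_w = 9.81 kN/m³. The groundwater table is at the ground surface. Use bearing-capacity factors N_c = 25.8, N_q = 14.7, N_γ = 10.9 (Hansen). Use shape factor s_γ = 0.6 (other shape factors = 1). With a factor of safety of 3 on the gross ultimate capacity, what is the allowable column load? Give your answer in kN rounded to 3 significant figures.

P_all ≈ 239 kN

Water table at ground surface, so effective unit weight γ' = 18.2 − 9.81 = 8.39 kN/m³ is used throughout; overburden q = 8.39 × 0.63 = 5.2857 kPa; the same γ' applies in the ½γBN_γ term.
Surcharge term q·N_q = 5.2857 × 14.7 = 77.7 kPa; self-weight term 0.5·γ·B·N_γ·s_γ = 0.5 × 8.39 × 2.5 × 10.9 × 0.6 = 68.588 kPa.
q_ult = 77.7 + 68.588 = 146.29 kPa.
Gross allowable pressure q_all = 146.29 / 3 = 48.763 kPa.
Footing area = 4.9087 m², so allowable column load = 48.763 × 4.9087 = 239.36 kN.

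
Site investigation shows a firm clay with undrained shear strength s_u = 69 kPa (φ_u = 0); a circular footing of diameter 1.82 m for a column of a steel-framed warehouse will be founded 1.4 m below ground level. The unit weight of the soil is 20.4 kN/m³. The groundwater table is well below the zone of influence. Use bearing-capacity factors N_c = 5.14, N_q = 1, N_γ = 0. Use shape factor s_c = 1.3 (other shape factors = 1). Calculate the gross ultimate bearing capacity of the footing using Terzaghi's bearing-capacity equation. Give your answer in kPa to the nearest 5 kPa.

Effective surcharge at the founding depth q = γ·D_f = 20.4 × 1.4 = 28.56 kPa.
q_ult = c·N_c·s_c + q·N_q
     = 69 × 5.14 × 1.3 + 28.56 × 1
     = 461.06 + 28.56 = 489.62 kPa.

q_ult ≈ 490 kPa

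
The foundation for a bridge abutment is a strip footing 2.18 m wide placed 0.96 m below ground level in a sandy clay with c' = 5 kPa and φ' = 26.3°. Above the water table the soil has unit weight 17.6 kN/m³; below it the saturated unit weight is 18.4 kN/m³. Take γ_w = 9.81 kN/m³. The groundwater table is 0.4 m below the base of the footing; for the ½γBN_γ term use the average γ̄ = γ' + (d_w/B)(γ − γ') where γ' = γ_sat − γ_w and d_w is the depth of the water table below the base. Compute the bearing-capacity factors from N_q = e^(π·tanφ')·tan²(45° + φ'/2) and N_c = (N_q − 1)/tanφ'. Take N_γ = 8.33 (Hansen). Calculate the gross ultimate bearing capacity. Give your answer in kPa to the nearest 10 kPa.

tan26.3° = 0.4942, so N_q = e^(π×0.4942)·tan²(58.15°) = 4.724 × 2.591 = 12.24.
N_c = (12.24 − 1)/tan26.3° = 22.74.
Effective surcharge at the founding depth q = γ·D_f = 17.6 × 0.96 = 16.896 kPa.
With d_w = 0.4 m < B, γ̄ = 8.59 + (0.4/2.18) × (17.6 − 8.59) = 10.243 kN/m³.
q_ult = c·N_c + q·N_q + 0.5·γ·B·N_γ
     = 5 × 22.744 + 16.896 × 12.241 + 0.5 × 10.243 × 2.18 × 8.33
     = 113.72 + 206.82 + 93.005 = 413.54 kPa.

q_ult ≈ 410 kPa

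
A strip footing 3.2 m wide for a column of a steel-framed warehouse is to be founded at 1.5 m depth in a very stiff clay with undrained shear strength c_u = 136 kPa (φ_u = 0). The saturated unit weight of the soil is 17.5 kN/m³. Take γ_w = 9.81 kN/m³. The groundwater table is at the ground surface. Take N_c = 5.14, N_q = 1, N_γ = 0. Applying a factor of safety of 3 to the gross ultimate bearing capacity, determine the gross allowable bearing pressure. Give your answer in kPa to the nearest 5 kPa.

γ' = 17.5 − 9.81 = 7.69 kN/m³ (submerged throughout). q = 7.69 × 1.5 = 11.535 kPa.
c·N_c = 136 × 5.14 = 699.04 kPa
q·N_q = 11.535 × 1 = 11.535 kPa
q_ult = 699.04 + 11.535 = 710.57 kPa.
q_all = q_ult / FS = 710.57 / 3 = 236.86 kPa.

q_all ≈ 235 kPa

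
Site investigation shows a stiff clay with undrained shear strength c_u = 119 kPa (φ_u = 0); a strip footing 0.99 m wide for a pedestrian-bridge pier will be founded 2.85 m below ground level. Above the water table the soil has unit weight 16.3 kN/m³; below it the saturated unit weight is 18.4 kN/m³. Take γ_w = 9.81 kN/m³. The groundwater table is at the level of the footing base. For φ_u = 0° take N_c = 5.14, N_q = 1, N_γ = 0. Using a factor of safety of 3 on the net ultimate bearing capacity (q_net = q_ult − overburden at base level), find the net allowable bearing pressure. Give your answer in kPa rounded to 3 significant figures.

Effective surcharge at the founding depth q = γ·D_f = 16.3 × 2.85 = 46.455 kPa.
q_ult = c·N_c + q·N_q
     = 119 × 5.14 + 46.455 × 1
     = 611.66 + 46.455 = 658.12 kPa.
q_net = 658.12 − 46.455 = 611.66 kPa.
q_all(net) = 611.66 / 3 = 203.89 kPa.

q_all(net) ≈ 204 kPa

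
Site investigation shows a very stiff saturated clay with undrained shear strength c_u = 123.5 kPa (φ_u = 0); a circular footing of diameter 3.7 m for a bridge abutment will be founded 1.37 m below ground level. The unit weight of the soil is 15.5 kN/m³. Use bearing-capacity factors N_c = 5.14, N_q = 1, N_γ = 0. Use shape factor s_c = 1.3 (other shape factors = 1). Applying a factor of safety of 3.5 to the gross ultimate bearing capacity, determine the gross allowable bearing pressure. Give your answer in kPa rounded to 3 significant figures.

Effective surcharge at the founding depth q = γ·D_f = 15.5 × 1.37 = 21.235 kPa.
q_ult = c·N_c·s_c + q·N_q
     = 123.5 × 5.14 × 1.3 + 21.235 × 1
     = 825.23 + 21.235 = 846.46 kPa.
q_all = q_ult / FS = 846.46 / 3.5 = 241.85 kPa.

q_all ≈ 242 kPa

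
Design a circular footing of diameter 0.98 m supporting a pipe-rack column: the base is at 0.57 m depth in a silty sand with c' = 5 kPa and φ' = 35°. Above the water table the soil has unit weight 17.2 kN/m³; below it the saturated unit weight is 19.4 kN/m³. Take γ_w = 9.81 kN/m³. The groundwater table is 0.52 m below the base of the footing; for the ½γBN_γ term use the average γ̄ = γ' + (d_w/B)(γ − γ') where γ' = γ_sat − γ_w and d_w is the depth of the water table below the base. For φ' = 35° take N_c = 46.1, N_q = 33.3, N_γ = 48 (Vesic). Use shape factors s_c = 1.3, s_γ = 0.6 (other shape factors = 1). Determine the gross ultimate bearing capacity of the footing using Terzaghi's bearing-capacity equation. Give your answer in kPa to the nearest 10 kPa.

q_ult ≈ 820 kPa

Effective surcharge at the founding depth q = γ·D_f = 17.2 × 0.57 = 9.804 kPa.
With d_w = 0.52 m < B, γ̄ = 9.59 + (0.52/0.98) × (17.2 − 9.59) = 13.628 kN/m³.
q_ult = c·N_c·s_c + q·N_q + 0.5·γ·B·N_γ·s_γ
     = 5 × 46.1 × 1.3 + 9.804 × 33.3 + 0.5 × 13.628 × 0.98 × 48 × 0.6
     = 299.65 + 326.47 + 192.32 = 818.44 kPa.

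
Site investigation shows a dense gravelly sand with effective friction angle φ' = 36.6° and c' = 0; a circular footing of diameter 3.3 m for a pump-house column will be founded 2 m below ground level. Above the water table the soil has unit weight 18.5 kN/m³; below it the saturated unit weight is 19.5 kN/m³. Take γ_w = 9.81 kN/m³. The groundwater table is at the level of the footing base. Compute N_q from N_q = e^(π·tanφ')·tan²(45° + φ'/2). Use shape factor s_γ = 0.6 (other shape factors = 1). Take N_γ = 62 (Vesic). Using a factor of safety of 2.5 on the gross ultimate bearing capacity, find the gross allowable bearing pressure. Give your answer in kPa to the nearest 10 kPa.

N_q = e^(π·tan36.6°)·tan²(63.3°) = 40.76.
Overburden at base level: q = 18.5 × 2 = 37 kPa.
Below the base the soil is submerged, so the ½γBN_γ term uses γ' = 19.5 − 9.81 = 9.69 kN/m³.
Surcharge term q·N_q = 37 × 40.76 = 1508.1 kPa; self-weight term 0.5·γ·B·N_γ·s_γ = 0.5 × 9.69 × 3.3 × 62 × 0.6 = 594.77 kPa.
q_ult = 1508.1 + 594.77 = 2102.9 kPa.
q_all = 2102.9 / 2.5 = 841.15 kPa.

q_all ≈ 840 kPa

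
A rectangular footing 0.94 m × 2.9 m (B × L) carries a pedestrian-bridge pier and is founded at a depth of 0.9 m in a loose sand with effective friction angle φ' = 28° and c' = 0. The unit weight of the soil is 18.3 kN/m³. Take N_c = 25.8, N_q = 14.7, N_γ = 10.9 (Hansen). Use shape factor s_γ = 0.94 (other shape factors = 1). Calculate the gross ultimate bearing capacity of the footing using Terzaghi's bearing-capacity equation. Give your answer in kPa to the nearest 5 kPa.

q_ult ≈ 330 kPa

Effective surcharge at the founding depth q = γ·D_f = 18.3 × 0.9 = 16.47 kPa.
q_ult = q·N_q + 0.5·γ·B·N_γ·s_γ
     = 16.47 × 14.7 + 0.5 × 18.3 × 0.94 × 10.9 × 0.94
     = 242.11 + 88.126 = 330.23 kPa.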